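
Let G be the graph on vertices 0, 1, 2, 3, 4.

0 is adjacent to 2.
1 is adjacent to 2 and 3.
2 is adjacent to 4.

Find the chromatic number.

1 and 3 are adjacent, so at least 2 colors are needed.
2 colors suffice: color a → {2, 3}; color b → {0, 1, 4}. Each edge has distinct colors on its endpoints.

2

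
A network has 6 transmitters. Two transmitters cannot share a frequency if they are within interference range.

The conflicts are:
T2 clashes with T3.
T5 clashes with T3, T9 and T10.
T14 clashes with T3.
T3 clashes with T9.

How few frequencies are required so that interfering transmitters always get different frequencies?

T5, T3, T9 all conflict with each other, so at least 3 frequencies are needed.
3 frequencies suffice: frequency 1 → {T3, T10}; frequency 2 → {T2, T5, T14}; frequency 3 → {T9}. No two conflicting transmitters share a frequency.

3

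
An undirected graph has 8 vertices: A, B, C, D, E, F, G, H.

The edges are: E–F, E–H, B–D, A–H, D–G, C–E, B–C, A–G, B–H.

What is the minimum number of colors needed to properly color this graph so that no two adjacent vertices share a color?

3

The cycle B-D-G-A-H-B has odd length 5, so it cannot be 2-colored; at least 3 colors are needed.
3 colors suffice: color 1 → {B, E, G}; color 2 → {C, D, F, H}; color 3 → {A}. No two adjacent vertices share a color.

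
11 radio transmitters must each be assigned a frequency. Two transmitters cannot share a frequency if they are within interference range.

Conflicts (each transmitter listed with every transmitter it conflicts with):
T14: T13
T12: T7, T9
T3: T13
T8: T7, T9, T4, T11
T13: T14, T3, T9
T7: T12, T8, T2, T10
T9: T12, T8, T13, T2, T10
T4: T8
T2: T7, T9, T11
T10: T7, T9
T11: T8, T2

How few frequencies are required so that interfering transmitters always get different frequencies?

T3 and T13 conflict, so at least 2 frequencies are needed.
2 frequencies suffice: frequency 1 → {T14, T3, T7, T9, T4, T11}; frequency 2 → {T12, T8, T13, T2, T10}. Every pair that conflicts lands in different frequencies.

2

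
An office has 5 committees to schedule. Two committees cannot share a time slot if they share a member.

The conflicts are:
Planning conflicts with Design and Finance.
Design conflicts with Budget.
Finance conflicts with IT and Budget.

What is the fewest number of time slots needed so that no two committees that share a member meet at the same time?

2

Finance and Budget conflict, so at least 2 time slots are needed.
A valid assignment using 2 time slots: Planning=2, Design=1, Finance=1, IT=2, Budget=2. No two conflicting committees share a time slot.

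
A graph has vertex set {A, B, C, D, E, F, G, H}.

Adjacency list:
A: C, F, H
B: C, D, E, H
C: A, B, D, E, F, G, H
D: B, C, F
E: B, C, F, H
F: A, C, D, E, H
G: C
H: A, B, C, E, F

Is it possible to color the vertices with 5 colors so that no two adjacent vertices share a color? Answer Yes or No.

Yes

The chromatic number is 4. B, C, E, H are mutually adjacent (a clique of size 4), so at least 4 colors are needed.
4 colors suffice: color 1 → {C}; color 2 → {D, G, H}; color 3 → {B, F}; color 4 → {A, E}.
Since 5 ≥ 4, a proper 5-coloring certainly exists.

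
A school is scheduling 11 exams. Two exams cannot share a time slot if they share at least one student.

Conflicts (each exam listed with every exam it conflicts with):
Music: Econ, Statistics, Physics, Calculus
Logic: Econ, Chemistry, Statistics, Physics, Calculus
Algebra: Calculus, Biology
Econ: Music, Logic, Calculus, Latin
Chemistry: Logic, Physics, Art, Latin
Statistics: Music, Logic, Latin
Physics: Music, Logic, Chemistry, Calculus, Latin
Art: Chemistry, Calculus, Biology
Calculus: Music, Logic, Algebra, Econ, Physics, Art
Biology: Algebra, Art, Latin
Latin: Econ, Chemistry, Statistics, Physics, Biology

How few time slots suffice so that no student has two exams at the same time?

Music, Econ, Calculus all conflict with each other, so at least 3 time slots are needed.
Using 3 time slots: Music=2, Logic=2, Algebra=2, Econ=3, Chemistry=1, Statistics=1, Physics=3, Art=2, Calculus=1, Biology=1, Latin=2. Every pair that conflicts lands in different time slots.

3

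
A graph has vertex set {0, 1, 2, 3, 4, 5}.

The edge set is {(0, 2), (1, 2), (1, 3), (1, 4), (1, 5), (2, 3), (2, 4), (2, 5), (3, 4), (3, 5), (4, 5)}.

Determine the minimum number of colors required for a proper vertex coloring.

1, 2, 3, 4, 5 are pairwise adjacent (a clique of size 5), so at least 5 colors are needed.
One proper 5-coloring: 0=blue, 1=blue, 2=red, 3=purple, 4=green, 5=yellow. No two adjacent vertices share a color.

5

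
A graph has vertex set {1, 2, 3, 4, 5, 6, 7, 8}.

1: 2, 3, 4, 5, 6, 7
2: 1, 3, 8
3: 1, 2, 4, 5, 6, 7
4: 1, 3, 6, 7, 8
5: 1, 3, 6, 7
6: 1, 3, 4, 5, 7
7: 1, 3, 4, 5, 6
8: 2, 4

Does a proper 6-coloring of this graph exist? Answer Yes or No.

Yes

The chromatic number is 5. 1, 3, 5, 6, 7 are pairwise adjacent (a clique of size 5), so at least 5 colors are needed.
5 colors suffice: color a → {1, 8}; color b → {3}; color c → {2, 7}; color d → {4, 5}; color e → {6}.
Since 6 ≥ 5, a proper 6-coloring certainly exists.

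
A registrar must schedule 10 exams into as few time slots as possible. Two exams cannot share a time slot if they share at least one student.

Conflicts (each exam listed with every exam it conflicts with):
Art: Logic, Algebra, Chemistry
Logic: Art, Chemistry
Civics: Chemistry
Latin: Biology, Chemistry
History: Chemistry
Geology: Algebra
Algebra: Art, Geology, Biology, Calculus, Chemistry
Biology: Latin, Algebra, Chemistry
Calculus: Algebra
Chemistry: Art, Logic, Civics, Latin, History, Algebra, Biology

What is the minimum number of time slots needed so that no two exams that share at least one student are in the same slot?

Latin, Biology, Chemistry are mutually in conflict, so at least 3 time slots are needed.
3 time slots suffice: time slot 1 → {Geology, Calculus, Chemistry}; time slot 2 → {Logic, Civics, Latin, History, Algebra}; time slot 3 → {Art, Biology}. No two conflicting exams share a time slot.

3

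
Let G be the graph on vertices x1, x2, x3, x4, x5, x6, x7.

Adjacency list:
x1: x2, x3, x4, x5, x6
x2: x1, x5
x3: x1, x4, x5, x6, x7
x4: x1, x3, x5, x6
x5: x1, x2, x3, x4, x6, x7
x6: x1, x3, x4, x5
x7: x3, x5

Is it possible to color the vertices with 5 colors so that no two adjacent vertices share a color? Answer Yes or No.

The chromatic number is 5. x1, x3, x4, x5, x6 are pairwise adjacent (a clique of size 5), so at least 5 colors are needed.
5 colors suffice: x1=3, x2=2, x3=2, x4=4, x5=1, x6=5, x7=3.
That is already a proper 5-coloring.

Yes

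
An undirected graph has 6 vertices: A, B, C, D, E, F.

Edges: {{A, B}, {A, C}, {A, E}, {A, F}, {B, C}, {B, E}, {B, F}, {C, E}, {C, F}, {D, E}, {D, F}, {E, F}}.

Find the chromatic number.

5

A, B, C, E, F are pairwise adjacent (a clique of size 5), so at least 5 colors are needed.
5 colors suffice: color 1 → {F}; color 2 → {E}; color 3 → {C, D}; color 4 → {B}; color 5 → {A}. Every edge joins two different colors.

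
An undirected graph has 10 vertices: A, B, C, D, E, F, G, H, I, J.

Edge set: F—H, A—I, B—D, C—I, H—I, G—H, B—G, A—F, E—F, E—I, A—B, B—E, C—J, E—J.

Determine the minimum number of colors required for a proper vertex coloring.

3

The cycle H-G-B-E-I-H has odd length 5, so it cannot be 2-colored; at least 3 colors are needed.
3 colors suffice: A=2, B=1, C=2, D=2, E=2, F=1, G=3, H=2, I=1, J=1. Each edge has distinct colors on its endpoints.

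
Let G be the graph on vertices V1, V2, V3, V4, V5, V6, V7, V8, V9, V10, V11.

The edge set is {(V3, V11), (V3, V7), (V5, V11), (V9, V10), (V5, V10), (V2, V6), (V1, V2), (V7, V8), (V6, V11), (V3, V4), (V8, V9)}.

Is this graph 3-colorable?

Yes

The chromatic number is 3. The cycle V8-V7-V3-V11-V5-V10-V9-V8 has odd length 7, so it cannot be 2-colored; at least 3 colors are needed.
3 colors suffice: V1=1, V2=2, V3=1, V4=2, V5=1, V6=1, V7=3, V8=2, V9=1, V10=2, V11=2.
That is already a proper 3-coloring.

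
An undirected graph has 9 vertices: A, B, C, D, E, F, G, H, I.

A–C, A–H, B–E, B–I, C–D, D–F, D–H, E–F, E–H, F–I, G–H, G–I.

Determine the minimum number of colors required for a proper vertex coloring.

3

The cycle D-H-G-I-F-D has odd length 5, so it cannot be 2-colored; at least 3 colors are needed.
3 colors suffice: color 1 → {C, H, I}; color 2 → {A, D, E, G}; color 3 → {B, F}. Each edge has distinct colors on its endpoints.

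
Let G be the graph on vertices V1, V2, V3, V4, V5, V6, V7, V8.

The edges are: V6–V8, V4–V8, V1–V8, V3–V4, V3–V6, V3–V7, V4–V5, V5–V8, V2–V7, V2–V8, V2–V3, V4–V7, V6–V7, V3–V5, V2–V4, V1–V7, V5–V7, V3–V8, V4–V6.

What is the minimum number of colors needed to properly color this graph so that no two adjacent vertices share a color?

4

V3, V4, V6, V7 are pairwise adjacent (a clique of size 4), so at least 4 colors are needed.
4 colors suffice: color red → {V1, V3}; color blue → {V7, V8}; color green → {V4}; color yellow → {V2, V5, V6}. No two adjacent vertices share a color.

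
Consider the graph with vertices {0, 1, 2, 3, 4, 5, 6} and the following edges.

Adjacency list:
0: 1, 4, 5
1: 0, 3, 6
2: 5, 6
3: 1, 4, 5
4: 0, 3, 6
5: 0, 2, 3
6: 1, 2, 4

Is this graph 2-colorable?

The cycle 0-4-6-2-5-0 has odd length 5, so it cannot be 2-colored; at least 3 colors are needed.
So 2 colors are not enough.

No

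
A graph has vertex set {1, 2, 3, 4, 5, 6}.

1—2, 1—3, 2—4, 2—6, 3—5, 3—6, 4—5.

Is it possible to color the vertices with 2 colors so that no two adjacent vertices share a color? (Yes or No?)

No

The cycle 2-6-3-5-4-2 has odd length 5, so it cannot be 2-colored; at least 3 colors are needed.
So 2 colors are not enough.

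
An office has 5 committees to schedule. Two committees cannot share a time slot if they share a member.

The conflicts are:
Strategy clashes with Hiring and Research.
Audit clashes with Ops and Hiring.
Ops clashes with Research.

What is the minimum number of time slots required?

3

The cycle Audit-Hiring-Strategy-Research-Ops-Audit has odd length 5, so it cannot be 2-colored; at least 3 time slots are needed.
3 time slots suffice: time slot 1 → {Strategy, Audit}; time slot 2 → {Ops, Hiring}; time slot 3 → {Research}. Each listed conflict is separated.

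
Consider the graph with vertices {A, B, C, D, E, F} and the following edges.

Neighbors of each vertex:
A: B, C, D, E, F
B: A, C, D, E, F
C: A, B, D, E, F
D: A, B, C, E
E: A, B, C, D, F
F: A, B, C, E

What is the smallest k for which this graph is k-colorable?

5

A, B, C, D, E are mutually adjacent (a clique of size 5), so at least 5 colors are needed.
5 colors suffice: color 1 → {C}; color 2 → {A}; color 3 → {E}; color 4 → {B}; color 5 → {D, F}. Every edge joins two different colors.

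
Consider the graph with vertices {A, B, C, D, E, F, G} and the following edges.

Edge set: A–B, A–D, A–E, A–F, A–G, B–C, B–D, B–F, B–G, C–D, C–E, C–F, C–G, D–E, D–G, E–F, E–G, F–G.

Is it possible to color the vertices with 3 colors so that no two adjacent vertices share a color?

No

A, E, F, G form a clique, so at least 4 colors are needed.
So 3 colors are not enough.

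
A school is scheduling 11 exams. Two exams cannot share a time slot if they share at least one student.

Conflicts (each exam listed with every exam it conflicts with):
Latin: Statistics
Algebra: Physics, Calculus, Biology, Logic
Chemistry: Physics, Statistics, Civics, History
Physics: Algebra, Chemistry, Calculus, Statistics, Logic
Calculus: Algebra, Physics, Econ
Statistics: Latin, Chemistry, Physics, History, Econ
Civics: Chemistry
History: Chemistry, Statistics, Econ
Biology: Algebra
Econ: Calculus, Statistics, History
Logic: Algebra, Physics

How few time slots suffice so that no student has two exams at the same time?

3

Algebra, Physics, Logic pairwise conflict, so at least 3 time slots are needed.
3 time slots suffice: time slot 1 → {Latin, Physics, Civics, History, Biology}; time slot 2 → {Calculus, Statistics, Logic}; time slot 3 → {Algebra, Chemistry, Econ}. Each listed conflict is separated.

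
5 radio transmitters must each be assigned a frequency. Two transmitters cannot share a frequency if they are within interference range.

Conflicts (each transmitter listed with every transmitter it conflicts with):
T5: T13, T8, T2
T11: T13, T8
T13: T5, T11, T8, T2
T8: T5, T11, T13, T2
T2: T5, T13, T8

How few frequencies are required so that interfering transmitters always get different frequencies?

T5, T13, T8, T2 pairwise conflict, so at least 4 frequencies are needed.
4 frequencies suffice: frequency 1 → {T8}; frequency 2 → {T13}; frequency 3 → {T11, T2}; frequency 4 → {T5}. Every pair that conflicts lands in different frequencies.

4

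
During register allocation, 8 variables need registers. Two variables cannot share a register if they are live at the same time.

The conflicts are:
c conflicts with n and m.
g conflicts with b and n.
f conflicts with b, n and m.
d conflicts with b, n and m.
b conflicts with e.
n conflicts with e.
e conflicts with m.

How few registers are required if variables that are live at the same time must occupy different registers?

2

c and m conflict, so at least 2 registers are needed.
2 registers suffice: register 1 → {b, n, m}; register 2 → {c, g, f, d, e}. Every pair that conflicts lands in different registers.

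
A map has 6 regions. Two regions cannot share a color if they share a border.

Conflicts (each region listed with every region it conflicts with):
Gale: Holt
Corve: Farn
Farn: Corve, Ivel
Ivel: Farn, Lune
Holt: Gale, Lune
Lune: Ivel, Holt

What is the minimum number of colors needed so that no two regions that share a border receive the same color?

2

Holt and Lune conflict, so at least 2 colors are needed.
2 colors suffice: color 1 → {Corve, Ivel, Holt}; color 2 → {Gale, Farn, Lune}. Every pair that conflicts lands in different colors.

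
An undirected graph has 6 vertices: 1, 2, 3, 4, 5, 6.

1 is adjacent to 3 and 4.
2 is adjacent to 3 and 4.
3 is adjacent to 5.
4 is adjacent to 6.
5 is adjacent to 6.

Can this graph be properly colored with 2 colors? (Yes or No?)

No

The cycle 4-2-3-5-6-4 has odd length 5, so it cannot be 2-colored; at least 3 colors are needed.
So 2 colors are not enough.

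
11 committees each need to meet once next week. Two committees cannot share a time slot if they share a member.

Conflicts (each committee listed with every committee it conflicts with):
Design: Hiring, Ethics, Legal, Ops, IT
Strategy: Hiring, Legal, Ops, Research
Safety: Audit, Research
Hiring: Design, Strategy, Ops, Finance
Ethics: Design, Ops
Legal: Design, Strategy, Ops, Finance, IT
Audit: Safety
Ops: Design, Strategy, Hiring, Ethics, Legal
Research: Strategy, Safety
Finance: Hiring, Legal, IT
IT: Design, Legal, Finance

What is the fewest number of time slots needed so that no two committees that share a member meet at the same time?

Design, Hiring, Ops are mutually in conflict, so at least 3 time slots are needed.
Using 3 time slots: Design=2, Strategy=2, Safety=2, Hiring=1, Ethics=1, Legal=1, Audit=1, Ops=3, Research=1, Finance=2, IT=3. Every pair that conflicts lands in different time slots.

3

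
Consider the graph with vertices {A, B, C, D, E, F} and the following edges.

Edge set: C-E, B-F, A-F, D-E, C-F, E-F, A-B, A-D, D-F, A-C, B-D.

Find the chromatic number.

4

A, B, D, F form a clique, so at least 4 colors are needed.
4 colors suffice: color 1 → {F}; color 2 → {A, E}; color 3 → {C, D}; color 4 → {B}. Each edge has distinct colors on its endpoints.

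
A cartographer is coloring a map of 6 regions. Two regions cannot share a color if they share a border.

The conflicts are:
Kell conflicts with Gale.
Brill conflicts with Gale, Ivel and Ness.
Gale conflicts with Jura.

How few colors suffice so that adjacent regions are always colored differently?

2

Brill and Ivel conflict, so at least 2 colors are needed.
One proper 2-coloring: Kell=1, Brill=1, Gale=2, Jura=1, Ivel=2, Ness=2. No two conflicting regions share a color.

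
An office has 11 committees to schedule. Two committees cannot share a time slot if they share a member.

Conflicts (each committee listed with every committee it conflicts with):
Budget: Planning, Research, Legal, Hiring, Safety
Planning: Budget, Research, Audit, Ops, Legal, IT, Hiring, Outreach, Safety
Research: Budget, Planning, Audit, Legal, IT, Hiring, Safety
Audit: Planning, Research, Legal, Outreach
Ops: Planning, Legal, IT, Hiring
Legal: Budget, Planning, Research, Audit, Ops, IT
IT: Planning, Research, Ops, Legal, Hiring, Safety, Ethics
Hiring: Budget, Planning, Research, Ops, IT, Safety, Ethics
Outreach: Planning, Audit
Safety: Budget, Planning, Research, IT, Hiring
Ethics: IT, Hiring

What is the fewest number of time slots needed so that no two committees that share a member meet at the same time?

5

Budget, Planning, Research, Hiring, Safety all conflict with each other, so at least 5 time slots are needed.
A valid assignment using 5 time slots: Budget=4, Planning=1, Research=2, Audit=4, Ops=2, Legal=3, IT=4, Hiring=3, Outreach=2, Safety=5, Ethics=1. Every pair that conflicts lands in different time slots.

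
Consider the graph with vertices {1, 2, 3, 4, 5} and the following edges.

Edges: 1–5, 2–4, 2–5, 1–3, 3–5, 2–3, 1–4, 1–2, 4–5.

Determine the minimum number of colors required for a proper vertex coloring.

4

1, 2, 4, 5 are mutually adjacent (a clique of size 4), so at least 4 colors are needed.
4 colors suffice: color red → {2}; color blue → {5}; color green → {1}; color yellow → {3, 4}. No two adjacent vertices share a color.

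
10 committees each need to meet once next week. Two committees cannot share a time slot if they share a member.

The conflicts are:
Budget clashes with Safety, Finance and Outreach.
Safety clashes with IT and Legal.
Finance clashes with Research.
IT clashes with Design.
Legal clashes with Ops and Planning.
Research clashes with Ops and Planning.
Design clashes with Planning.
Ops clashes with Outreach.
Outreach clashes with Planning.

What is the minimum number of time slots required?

3

The cycle Budget-Outreach-Planning-Legal-Safety-Budget has odd length 5, so it cannot be 2-colored; at least 3 time slots are needed.
3 time slots suffice: time slot 1 → {Safety, Finance, Ops, Planning}; time slot 2 → {Legal, Research, Design, Outreach}; time slot 3 → {Budget, IT}. Each listed conflict is separated.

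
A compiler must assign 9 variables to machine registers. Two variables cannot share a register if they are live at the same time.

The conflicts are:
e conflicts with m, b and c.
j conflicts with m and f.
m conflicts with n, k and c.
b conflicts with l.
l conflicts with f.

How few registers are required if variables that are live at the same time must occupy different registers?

e, m, c are mutually in conflict, so at least 3 registers are needed.
3 registers suffice: register 1 → {m, b, f}; register 2 → {e, j, n, k, l}; register 3 → {c}. No two conflicting variables share a register.

3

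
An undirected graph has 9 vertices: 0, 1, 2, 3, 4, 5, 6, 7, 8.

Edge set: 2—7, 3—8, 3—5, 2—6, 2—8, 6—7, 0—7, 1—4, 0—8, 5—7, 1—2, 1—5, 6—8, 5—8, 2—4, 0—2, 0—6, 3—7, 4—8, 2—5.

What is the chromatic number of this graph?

0, 2, 6, 8 are mutually adjacent (a clique of size 4), so at least 4 colors are needed.
One proper 4-coloring: 0=yellow, 1=blue, 2=red, 3=red, 4=green, 5=green, 6=green, 7=blue, 8=blue. No two adjacent vertices share a color.

4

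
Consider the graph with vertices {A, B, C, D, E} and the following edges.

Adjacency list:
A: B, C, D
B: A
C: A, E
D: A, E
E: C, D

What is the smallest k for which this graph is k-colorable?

C and E are adjacent, so at least 2 colors are needed.
2 colors suffice: color 1 → {A, E}; color 2 → {B, C, D}. No two adjacent vertices share a color.

2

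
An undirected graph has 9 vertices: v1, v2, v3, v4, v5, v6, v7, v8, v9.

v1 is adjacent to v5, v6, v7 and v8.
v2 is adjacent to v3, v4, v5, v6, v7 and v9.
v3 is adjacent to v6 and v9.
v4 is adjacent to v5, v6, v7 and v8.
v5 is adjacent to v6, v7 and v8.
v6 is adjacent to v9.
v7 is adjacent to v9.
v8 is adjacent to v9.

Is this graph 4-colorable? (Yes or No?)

The chromatic number is 4. v2, v4, v5, v7 are mutually adjacent (a clique of size 4), so at least 4 colors are needed.
4 colors suffice: color red → {v2, v8}; color blue → {v5, v9}; color green → {v6, v7}; color yellow → {v1, v3, v4}.
That is already a proper 4-coloring.

Yes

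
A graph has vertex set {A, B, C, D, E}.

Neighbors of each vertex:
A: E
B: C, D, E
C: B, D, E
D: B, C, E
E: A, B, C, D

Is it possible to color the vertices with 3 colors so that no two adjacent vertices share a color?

B, C, D, E are mutually adjacent (a clique of size 4), so at least 4 colors are needed.
So 3 colors are not enough.

No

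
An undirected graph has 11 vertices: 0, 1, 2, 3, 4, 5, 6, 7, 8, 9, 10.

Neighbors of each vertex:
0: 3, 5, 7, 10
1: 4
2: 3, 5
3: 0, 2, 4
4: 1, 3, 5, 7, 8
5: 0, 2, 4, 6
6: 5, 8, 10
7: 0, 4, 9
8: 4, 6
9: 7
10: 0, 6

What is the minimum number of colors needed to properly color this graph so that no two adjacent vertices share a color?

2

0 and 3 are adjacent, so at least 2 colors are needed.
One proper 2-coloring: 0=red, 1=blue, 2=red, 3=blue, 4=red, 5=blue, 6=red, 7=blue, 8=blue, 9=red, 10=blue. Each edge has distinct colors on its endpoints.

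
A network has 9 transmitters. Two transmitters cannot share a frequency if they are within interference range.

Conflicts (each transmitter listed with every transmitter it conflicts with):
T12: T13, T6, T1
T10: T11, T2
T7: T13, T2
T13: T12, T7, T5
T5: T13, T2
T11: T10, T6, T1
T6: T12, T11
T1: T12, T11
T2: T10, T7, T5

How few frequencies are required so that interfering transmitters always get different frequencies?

3

The cycle T11-T10-T2-T7-T13-T12-T1-T11 has odd length 7, so it cannot be 2-colored; at least 3 frequencies are needed.
3 frequencies suffice: T12=2, T10=2, T7=2, T13=1, T5=2, T11=1, T6=3, T1=3, T2=1. No two conflicting transmitters share a frequency.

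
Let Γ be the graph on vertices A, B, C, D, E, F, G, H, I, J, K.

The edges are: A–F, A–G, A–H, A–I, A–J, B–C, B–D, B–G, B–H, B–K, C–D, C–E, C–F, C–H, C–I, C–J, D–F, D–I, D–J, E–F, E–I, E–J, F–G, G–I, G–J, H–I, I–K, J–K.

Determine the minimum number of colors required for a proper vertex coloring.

3

A, H, I are mutually adjacent, so at least 3 colors are needed.
A valid assignment using 3 colors: A=1, B=2, C=1, D=3, E=3, F=2, G=3, H=3, I=2, J=2, K=1. Each edge has distinct colors on its endpoints.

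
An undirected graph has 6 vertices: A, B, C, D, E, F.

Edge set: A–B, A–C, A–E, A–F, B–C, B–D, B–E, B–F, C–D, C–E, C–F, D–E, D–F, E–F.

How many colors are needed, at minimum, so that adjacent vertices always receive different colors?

5

A, B, C, E, F are pairwise adjacent (a clique of size 5), so at least 5 colors are needed.
One proper 5-coloring: A=purple, B=green, C=yellow, D=purple, E=red, F=blue. No two adjacent vertices share a color.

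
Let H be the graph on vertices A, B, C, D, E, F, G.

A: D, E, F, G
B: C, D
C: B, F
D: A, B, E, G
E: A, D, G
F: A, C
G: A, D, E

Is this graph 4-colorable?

The chromatic number is 4. A, D, E, G form a clique, so at least 4 colors are needed.
One proper 4-coloring: A=2, B=2, C=3, D=1, E=3, F=1, G=4.
That is already a proper 4-coloring.

Yes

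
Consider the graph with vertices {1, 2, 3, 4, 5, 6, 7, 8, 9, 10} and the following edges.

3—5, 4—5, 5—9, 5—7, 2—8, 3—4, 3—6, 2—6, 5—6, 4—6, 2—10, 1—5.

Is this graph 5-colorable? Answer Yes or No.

Yes

The chromatic number is 4. 3, 4, 5, 6 are mutually adjacent (a clique of size 4), so at least 4 colors are needed.
4 colors suffice: color a → {2, 5}; color b → {1, 6, 7, 8, 9, 10}; color c → {4}; color d → {3}.
Since 5 ≥ 4, a proper 5-coloring certainly exists.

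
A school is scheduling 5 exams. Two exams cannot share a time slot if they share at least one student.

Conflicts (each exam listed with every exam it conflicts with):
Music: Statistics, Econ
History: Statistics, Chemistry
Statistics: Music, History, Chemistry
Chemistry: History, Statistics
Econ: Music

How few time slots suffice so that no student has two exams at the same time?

3

History, Statistics, Chemistry are mutually in conflict, so at least 3 time slots are needed.
Using 3 time slots: Music=2, History=2, Statistics=1, Chemistry=3, Econ=1. Each listed conflict is separated.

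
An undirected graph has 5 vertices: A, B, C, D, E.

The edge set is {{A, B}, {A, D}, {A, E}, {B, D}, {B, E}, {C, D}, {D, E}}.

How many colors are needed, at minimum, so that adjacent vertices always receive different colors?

4

A, B, D, E are pairwise adjacent (a clique of size 4), so at least 4 colors are needed.
4 colors suffice: A=2, B=3, C=2, D=1, E=4. Each edge has distinct colors on its endpoints.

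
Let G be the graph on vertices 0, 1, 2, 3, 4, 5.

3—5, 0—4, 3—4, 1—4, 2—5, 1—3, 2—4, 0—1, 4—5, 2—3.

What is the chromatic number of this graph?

2, 3, 4, 5 are mutually adjacent (a clique of size 4), so at least 4 colors are needed.
4 colors suffice: 0=blue, 1=green, 2=green, 3=blue, 4=red, 5=yellow. No two adjacent vertices share a color.

4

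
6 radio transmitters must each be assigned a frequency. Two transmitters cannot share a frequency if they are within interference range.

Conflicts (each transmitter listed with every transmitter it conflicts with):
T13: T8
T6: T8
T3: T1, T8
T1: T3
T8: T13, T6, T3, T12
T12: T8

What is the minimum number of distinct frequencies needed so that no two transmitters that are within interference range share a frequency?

2

T3 and T1 conflict, so at least 2 frequencies are needed.
2 frequencies suffice: T13=2, T6=2, T3=2, T1=1, T8=1, T12=2. Each listed conflict is separated.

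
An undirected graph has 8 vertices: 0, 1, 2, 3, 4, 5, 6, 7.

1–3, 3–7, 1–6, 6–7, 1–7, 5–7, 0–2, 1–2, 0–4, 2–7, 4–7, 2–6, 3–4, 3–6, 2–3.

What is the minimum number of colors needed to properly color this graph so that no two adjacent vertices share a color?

5

1, 2, 3, 6, 7 are mutually adjacent (a clique of size 5), so at least 5 colors are needed.
One proper 5-coloring: 0=red, 1=yellow, 2=blue, 3=green, 4=blue, 5=blue, 6=purple, 7=red. No two adjacent vertices share a color.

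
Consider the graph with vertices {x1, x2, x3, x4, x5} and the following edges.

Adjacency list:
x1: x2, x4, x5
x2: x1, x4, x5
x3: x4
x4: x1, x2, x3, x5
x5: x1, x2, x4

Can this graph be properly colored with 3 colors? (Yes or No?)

x1, x2, x4, x5 are pairwise adjacent (a clique of size 4), so at least 4 colors are needed.
So 3 colors are not enough.

No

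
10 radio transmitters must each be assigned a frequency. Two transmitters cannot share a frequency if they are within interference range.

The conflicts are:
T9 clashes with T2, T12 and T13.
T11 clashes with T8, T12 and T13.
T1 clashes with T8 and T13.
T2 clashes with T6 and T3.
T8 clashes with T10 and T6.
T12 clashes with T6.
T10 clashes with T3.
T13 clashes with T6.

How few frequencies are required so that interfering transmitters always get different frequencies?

The cycle T8-T6-T2-T3-T10-T8 has odd length 5, so it cannot be 2-colored; at least 3 frequencies are needed.
3 frequencies suffice: T9=2, T11=2, T1=2, T2=1, T8=1, T12=1, T10=2, T13=1, T6=2, T3=3. Each listed conflict is separated.

3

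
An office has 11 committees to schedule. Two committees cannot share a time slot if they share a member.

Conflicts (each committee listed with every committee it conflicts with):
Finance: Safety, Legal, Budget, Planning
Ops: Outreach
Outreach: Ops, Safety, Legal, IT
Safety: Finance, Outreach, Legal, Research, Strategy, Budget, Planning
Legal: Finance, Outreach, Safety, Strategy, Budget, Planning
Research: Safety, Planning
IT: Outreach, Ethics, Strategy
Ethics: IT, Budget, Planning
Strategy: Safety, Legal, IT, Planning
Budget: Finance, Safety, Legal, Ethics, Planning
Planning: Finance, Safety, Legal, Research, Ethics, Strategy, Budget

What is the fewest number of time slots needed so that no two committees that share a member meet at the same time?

5

Finance, Safety, Legal, Budget, Planning pairwise conflict, so at least 5 time slots are needed.
5 time slots suffice: time slot 1 → {Outreach, Planning}; time slot 2 → {Ops, Safety, IT}; time slot 3 → {Legal, Research, Ethics}; time slot 4 → {Strategy, Budget}; time slot 5 → {Finance}. Each listed conflict is separated.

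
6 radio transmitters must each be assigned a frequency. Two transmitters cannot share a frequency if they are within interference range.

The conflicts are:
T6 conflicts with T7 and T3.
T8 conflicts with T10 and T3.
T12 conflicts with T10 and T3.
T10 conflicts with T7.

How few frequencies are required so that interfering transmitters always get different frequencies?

3

The cycle T7-T10-T12-T3-T6-T7 has odd length 5, so it cannot be 2-colored; at least 3 frequencies are needed.
3 frequencies suffice: T6=3, T8=2, T12=2, T10=1, T7=2, T3=1. Every pair that conflicts lands in different frequencies.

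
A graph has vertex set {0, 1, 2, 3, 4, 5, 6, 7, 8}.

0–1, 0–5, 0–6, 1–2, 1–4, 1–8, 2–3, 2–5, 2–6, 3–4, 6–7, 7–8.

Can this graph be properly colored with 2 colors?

The cycle 6-0-1-8-7-6 has odd length 5, so it cannot be 2-colored; at least 3 colors are needed.
So 2 colors are not enough.

No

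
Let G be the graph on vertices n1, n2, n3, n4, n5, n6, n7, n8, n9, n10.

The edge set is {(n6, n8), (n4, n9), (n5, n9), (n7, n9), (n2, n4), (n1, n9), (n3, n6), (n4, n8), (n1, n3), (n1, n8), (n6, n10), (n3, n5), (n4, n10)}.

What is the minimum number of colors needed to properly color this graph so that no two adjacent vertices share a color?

n4 and n10 are adjacent, so at least 2 colors are needed.
A valid assignment using 2 colors: n1=1, n2=2, n3=2, n4=1, n5=1, n6=1, n7=1, n8=2, n9=2, n10=2. Each edge has distinct colors on its endpoints.

2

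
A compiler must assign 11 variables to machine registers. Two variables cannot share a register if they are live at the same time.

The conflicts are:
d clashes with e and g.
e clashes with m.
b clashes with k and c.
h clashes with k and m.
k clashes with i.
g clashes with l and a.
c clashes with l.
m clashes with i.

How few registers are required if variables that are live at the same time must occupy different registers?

3

The cycle e-m-h-k-b-c-l-g-d-e has odd length 9, so it cannot be 2-colored; at least 3 registers are needed.
Using 3 registers: d=3, e=2, b=2, h=2, k=1, g=1, c=1, m=1, l=2, i=2, a=2. No two conflicting variables share a register.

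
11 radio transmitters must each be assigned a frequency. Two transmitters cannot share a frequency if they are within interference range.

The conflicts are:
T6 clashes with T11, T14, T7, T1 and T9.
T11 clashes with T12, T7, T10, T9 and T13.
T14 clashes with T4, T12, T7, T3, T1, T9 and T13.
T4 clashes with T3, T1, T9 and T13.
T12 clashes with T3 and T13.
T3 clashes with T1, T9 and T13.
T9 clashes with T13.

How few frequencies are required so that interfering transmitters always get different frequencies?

T14, T4, T3, T9, T13 pairwise conflict, so at least 5 frequencies are needed.
A valid assignment using 5 frequencies: T6=2, T11=1, T14=1, T4=5, T12=3, T7=3, T3=4, T1=3, T10=2, T9=3, T13=2. No two conflicting transmitters share a frequency.

5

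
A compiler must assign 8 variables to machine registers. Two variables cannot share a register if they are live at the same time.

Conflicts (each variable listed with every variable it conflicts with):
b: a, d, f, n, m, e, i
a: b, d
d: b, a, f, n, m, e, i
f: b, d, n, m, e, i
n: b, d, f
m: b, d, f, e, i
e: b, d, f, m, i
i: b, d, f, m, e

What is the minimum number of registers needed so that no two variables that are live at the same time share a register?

6

b, d, f, m, e, i are mutually in conflict, so at least 6 registers are needed.
6 registers suffice: register 1 → {d}; register 2 → {b}; register 3 → {a, f}; register 4 → {n, m}; register 5 → {i}; register 6 → {e}. Every pair that conflicts lands in different registers.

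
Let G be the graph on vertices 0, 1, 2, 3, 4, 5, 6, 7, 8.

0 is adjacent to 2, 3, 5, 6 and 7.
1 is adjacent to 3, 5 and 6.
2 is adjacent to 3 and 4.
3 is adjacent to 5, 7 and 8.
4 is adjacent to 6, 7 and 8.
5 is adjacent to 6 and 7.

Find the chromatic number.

0, 3, 5, 7 form a clique, so at least 4 colors are needed.
4 colors suffice: 0=green, 1=green, 2=blue, 3=red, 4=red, 5=blue, 6=yellow, 7=yellow, 8=blue. Each edge has distinct colors on its endpoints.

4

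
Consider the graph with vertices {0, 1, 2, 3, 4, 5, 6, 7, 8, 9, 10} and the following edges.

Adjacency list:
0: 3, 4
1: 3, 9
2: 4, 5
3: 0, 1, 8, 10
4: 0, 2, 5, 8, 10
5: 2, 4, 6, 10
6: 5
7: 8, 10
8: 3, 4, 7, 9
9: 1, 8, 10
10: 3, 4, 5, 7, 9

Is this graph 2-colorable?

No

2, 4, 5 form a triangle, so at least 3 colors are needed.
So 2 colors are not enough.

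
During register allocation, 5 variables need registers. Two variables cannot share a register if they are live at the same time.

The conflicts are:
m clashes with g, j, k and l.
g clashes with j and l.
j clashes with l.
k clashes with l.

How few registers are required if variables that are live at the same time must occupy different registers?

m, g, j, l all conflict with each other, so at least 4 registers are needed.
4 registers suffice: register 1 → {l}; register 2 → {m}; register 3 → {g, k}; register 4 → {j}. No two conflicting variables share a register.

4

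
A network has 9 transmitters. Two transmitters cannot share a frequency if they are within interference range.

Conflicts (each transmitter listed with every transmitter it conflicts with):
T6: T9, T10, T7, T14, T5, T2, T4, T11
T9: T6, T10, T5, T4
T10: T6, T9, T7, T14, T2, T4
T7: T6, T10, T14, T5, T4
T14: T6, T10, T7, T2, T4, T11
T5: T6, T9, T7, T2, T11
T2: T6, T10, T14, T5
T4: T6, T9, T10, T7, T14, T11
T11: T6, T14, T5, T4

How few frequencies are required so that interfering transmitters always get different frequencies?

T6, T10, T7, T14, T4 pairwise conflict, so at least 5 frequencies are needed.
Using 5 frequencies: T6=1, T9=4, T10=2, T7=5, T14=4, T5=2, T2=3, T4=3, T11=5. No two conflicting transmitters share a frequency.

5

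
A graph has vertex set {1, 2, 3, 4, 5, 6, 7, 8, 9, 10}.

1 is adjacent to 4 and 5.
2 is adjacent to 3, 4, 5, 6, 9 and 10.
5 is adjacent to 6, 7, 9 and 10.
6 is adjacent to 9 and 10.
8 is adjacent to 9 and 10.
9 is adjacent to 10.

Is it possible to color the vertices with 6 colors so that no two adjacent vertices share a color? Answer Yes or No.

The chromatic number is 5. 2, 5, 6, 9, 10 are mutually adjacent (a clique of size 5), so at least 5 colors are needed.
5 colors suffice: color red → {3, 4, 5, 8}; color blue → {1, 2, 7}; color green → {10}; color yellow → {9}; color purple → {6}.
Since 6 ≥ 5, a proper 6-coloring certainly exists.

Yes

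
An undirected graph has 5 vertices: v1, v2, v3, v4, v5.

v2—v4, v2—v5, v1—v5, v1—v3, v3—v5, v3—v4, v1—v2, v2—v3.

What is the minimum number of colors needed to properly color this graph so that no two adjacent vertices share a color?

v1, v2, v3, v5 form a clique, so at least 4 colors are needed.
4 colors suffice: color 1 → {v2}; color 2 → {v3}; color 3 → {v4, v5}; color 4 → {v1}. Each edge has distinct colors on its endpoints.

4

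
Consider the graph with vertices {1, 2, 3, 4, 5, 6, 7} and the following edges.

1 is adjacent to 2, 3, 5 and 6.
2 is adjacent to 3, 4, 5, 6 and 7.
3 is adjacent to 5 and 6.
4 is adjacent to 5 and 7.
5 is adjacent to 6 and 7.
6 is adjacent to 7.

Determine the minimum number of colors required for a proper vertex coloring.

5

1, 2, 3, 5, 6 are mutually adjacent (a clique of size 5), so at least 5 colors are needed.
5 colors suffice: color a → {2}; color b → {5}; color c → {4, 6}; color d → {1, 7}; color e → {3}. Each edge has distinct colors on its endpoints.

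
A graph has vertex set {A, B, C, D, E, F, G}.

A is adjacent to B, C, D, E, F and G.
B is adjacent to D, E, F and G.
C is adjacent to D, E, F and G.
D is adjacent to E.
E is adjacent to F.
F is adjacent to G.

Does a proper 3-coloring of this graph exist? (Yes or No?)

No

A, C, F, G are mutually adjacent (a clique of size 4), so at least 4 colors are needed.
So 3 colors are not enough.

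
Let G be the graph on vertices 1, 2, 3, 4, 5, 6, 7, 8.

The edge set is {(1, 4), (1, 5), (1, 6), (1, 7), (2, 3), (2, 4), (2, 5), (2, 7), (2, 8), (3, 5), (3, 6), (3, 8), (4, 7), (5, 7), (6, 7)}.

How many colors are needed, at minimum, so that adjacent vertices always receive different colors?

3

2, 3, 5 are mutually adjacent, so at least 3 colors are needed.
3 colors suffice: 1=red, 2=red, 3=blue, 4=green, 5=green, 6=green, 7=blue, 8=green. Each edge has distinct colors on its endpoints.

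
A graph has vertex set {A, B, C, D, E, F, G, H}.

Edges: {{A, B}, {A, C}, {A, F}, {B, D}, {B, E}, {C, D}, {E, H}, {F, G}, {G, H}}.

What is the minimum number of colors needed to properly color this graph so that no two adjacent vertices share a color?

C and D are adjacent, so at least 2 colors are needed.
One proper 2-coloring: A=2, B=1, C=1, D=2, E=2, F=1, G=2, H=1. Every edge joins two different colors.

2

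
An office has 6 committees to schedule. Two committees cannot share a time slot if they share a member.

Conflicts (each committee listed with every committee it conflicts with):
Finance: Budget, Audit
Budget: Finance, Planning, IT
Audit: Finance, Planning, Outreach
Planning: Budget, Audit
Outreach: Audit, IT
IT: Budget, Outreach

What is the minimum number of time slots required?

3

The cycle Outreach-Audit-Finance-Budget-IT-Outreach has odd length 5, so it cannot be 2-colored; at least 3 time slots are needed.
3 time slots suffice: Finance=2, Budget=1, Audit=1, Planning=2, Outreach=3, IT=2. Each listed conflict is separated.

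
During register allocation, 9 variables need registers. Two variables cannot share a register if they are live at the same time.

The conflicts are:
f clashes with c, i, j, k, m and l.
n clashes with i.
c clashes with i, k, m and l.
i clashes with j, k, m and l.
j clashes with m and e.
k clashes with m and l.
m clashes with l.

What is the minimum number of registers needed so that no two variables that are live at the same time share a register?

6

f, c, i, k, m, l pairwise conflict, so at least 6 registers are needed.
6 registers suffice: register 1 → {i, e}; register 2 → {n, m}; register 3 → {f}; register 4 → {j, l}; register 5 → {c}; register 6 → {k}. No two conflicting variables share a register.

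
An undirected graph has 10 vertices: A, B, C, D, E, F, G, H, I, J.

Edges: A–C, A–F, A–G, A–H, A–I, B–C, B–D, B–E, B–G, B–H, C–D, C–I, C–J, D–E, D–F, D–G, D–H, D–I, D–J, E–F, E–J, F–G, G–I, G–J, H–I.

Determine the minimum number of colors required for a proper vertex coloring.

B, C, D are mutually adjacent, so at least 3 colors are needed.
A valid assignment using 3 colors: A=1, B=3, C=2, D=1, E=2, F=3, G=2, H=2, I=3, J=3. Each edge has distinct colors on its endpoints.

3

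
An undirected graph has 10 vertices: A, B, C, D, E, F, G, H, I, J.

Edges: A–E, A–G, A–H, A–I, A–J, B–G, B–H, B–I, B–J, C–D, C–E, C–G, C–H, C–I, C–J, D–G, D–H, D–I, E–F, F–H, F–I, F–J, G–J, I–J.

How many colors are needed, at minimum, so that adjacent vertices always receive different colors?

A, I, J form a triangle, so at least 3 colors are needed.
3 colors suffice: A=2, B=2, C=2, D=3, E=1, F=2, G=1, H=1, I=1, J=3. No two adjacent vertices share a color.

3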